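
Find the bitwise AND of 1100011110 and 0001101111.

AND: 1 only when both bits are 1
  1100011110
& 0001101111
------------
  0000001110
Decimal: 798 & 111 = 14



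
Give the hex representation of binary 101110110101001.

Group into 4-bit nibbles from right:
  0101 = 5
  1101 = D
  1010 = A
  1001 = 9
Result: 5DA9



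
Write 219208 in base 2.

Using repeated division by 2:
219208 ÷ 2 = 109604 remainder 0
109604 ÷ 2 = 54802 remainder 0
54802 ÷ 2 = 27401 remainder 0
27401 ÷ 2 = 13700 remainder 1
13700 ÷ 2 = 6850 remainder 0
6850 ÷ 2 = 3425 remainder 0
3425 ÷ 2 = 1712 remainder 1
1712 ÷ 2 = 856 remainder 0
856 ÷ 2 = 428 remainder 0
428 ÷ 2 = 214 remainder 0
214 ÷ 2 = 107 remainder 0
107 ÷ 2 = 53 remainder 1
53 ÷ 2 = 26 remainder 1
26 ÷ 2 = 13 remainder 0
13 ÷ 2 = 6 remainder 1
6 ÷ 2 = 3 remainder 0
3 ÷ 2 = 1 remainder 1
1 ÷ 2 = 0 remainder 1
Reading remainders bottom to top: 110101100001001000



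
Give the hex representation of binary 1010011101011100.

Group into 4-bit nibbles from right:
  1010 = A
  0111 = 7
  0101 = 5
  1100 = C
Result: A75C



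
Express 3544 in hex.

Using repeated division by 16 (digits 10–15 are A–F):
3544 ÷ 16 = 221 remainder 8
221 ÷ 16 = 13 remainder 13 (D)
13 ÷ 16 = 0 remainder 13 (D)
Reading remainders bottom to top: DD8



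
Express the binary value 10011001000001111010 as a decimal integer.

Sum of powers of 2 for each 1-bit:
2^1 + 2^3 + 2^4 + 2^5 + 2^6 + 2^12 + 2^15 + 2^16 + 2^19
= 2 + 8 + 16 + 32 + 64 + 4096 + 32768 + 65536 + 524288
= 626810



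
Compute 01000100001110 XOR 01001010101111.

XOR: 1 when bits differ
  01000100001110
^ 01001010101111
----------------
  00001110100001
Decimal: 4366 ^ 4783 = 929



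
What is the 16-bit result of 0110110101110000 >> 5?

Original: 0110110101110000 (decimal 28016)
Shift right by 5 positions
Drop the 5 low bits; fill with zeros on the left
Result: 0000001101101011 (decimal 875)
Equivalent: 28016 >> 5 = 28016 ÷ 2^5 = 875



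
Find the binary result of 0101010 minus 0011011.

Method 1 - Direct subtraction (column by column from the right: bit − bit − borrow-in; if negative, add 2 and borrow 1 from the next column):
borrow: 0111110
        0101010
-       0011011
---------------
        0001111

Method 2 - Add two's complement:
Two's complement of 0011011: invert → 1100100, add 1 → 1100101
  0101010
+ 1100101
---------
 10001111  (end carry out of the top bit = 1)
Discarding the end carry: 0001111
Decimal check:
  0101010 = 32 + 8 + 2 = 42
  0011011 = 16 + 8 + 2 + 1 = 27
  42 - 27 = 15, and 0001111 = 8 + 4 + 2 + 1 = 15 ✓



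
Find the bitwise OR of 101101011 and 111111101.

OR: 1 when either bit is 1
  101101011
| 111111101
-----------
  111111111
Decimal: 363 | 509 = 511



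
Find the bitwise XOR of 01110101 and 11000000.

XOR: 1 when bits differ
  01110101
^ 11000000
----------
  10110101
Decimal: 117 ^ 192 = 181



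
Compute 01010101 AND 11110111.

AND: 1 only when both bits are 1
  01010101
& 11110111
----------
  01010101
Decimal: 85 & 247 = 85



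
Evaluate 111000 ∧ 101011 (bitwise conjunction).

AND: 1 only when both bits are 1
  111000
& 101011
--------
  101000
Decimal: 56 & 43 = 40



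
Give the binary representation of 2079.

Using repeated division by 2:
2079 ÷ 2 = 1039 remainder 1
1039 ÷ 2 = 519 remainder 1
519 ÷ 2 = 259 remainder 1
259 ÷ 2 = 129 remainder 1
129 ÷ 2 = 64 remainder 1
64 ÷ 2 = 32 remainder 0
32 ÷ 2 = 16 remainder 0
16 ÷ 2 = 8 remainder 0
8 ÷ 2 = 4 remainder 0
4 ÷ 2 = 2 remainder 0
2 ÷ 2 = 1 remainder 0
1 ÷ 2 = 0 remainder 1
Reading remainders bottom to top: 100000011111



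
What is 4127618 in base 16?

Using repeated division by 16 (digits 10–15 are A–F):
4127618 ÷ 16 = 257976 remainder 2
257976 ÷ 16 = 16123 remainder 8
16123 ÷ 16 = 1007 remainder 11 (B)
1007 ÷ 16 = 62 remainder 15 (F)
62 ÷ 16 = 3 remainder 14 (E)
3 ÷ 16 = 0 remainder 3
Reading remainders bottom to top: 3EFB82



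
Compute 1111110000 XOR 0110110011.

XOR: 1 when bits differ
  1111110000
^ 0110110011
------------
  1001000011
Decimal: 1008 ^ 435 = 579



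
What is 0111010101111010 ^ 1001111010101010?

XOR: 1 when bits differ
  0111010101111010
^ 1001111010101010
------------------
  1110101111010000
Decimal: 30074 ^ 40618 = 60368



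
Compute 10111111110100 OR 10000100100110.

OR: 1 when either bit is 1
  10111111110100
| 10000100100110
----------------
  10111111110110
Decimal: 12276 | 8486 = 12278



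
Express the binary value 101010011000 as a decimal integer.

Sum of powers of 2 for each 1-bit:
2^3 + 2^4 + 2^7 + 2^9 + 2^11
= 8 + 16 + 128 + 512 + 2048
= 2712



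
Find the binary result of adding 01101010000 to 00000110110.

Add column by column from the right: bit + bit + carry-in; write the sum mod 2, carry 1 when the sum is 2 or 3.
carry:  00011100000
        01101010000
+       00000110110
-------------------
       001110000110
(the carry out of the leftmost column, 0, becomes the leading bit)
Decimal check:
  01101010000 = 512 + 256 + 64 + 16 = 848
  00000110110 = 32 + 16 + 4 + 2 = 54
  848 + 54 = 902, and 001110000110 = 512 + 256 + 128 + 4 + 2 = 902 ✓



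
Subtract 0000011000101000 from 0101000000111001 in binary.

Method 1 - Direct subtraction (column by column from the right: bit − bit − borrow-in; if negative, add 2 and borrow 1 from the next column):
borrow: 0001110000000000
        0101000000111001
-       0000011000101000
------------------------
        0100101000010001

Method 2 - Add two's complement:
Two's complement of 0000011000101000: invert → 1111100111010111, add 1 → 1111100111011000
  0101000000111001
+ 1111100111011000
------------------
 10100101000010001  (end carry out of the top bit = 1)
Discarding the end carry: 0100101000010001
Decimal check:
  0101000000111001 = 16384 + 4096 + 32 + 16 + 8 + 1 = 20537
  0000011000101000 = 1024 + 512 + 32 + 8 = 1576
  20537 - 1576 = 18961, and 0100101000010001 = 16384 + 2048 + 512 + 16 + 1 = 18961 ✓



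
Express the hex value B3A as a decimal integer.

Expand by place value (powers of 16):
Digit values: B = 11, A = 10
B3A = 11 × 16^2 + 3 × 16^1 + 10 × 16^0
= 11 × 256 + 3 × 16 + 10 × 1
= 2816 + 48 + 10
= 2874



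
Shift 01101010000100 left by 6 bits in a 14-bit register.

Original: 01101010000100 (decimal 6788)
Shift left by 6 positions
Append 6 zeros on the right and drop the 6 high bits that overflow the 14-bit width
Result: 10000100000000 (decimal 8448)
Equivalent: 6788 << 6 = 6788 × 2^6 = 434432, truncated to 14 bits = 8448



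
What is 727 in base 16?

Using repeated division by 16 (digits 10–15 are A–F):
727 ÷ 16 = 45 remainder 7
45 ÷ 16 = 2 remainder 13 (D)
2 ÷ 16 = 0 remainder 2
Reading remainders bottom to top: 2D7



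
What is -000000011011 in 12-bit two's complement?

Original: 000000011011
Step 1 - Invert all bits: 111111100100
Step 2 - Add 1: 111111100101
Verification: 000000011011 + 111111100101 = 1000000000000; discarding the end carry (carry out of the top bit) leaves the 12-bit value 000000000000, as required for x + (-x)



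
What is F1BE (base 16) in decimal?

Expand by place value (powers of 16):
Digit values: F = 15, B = 11, E = 14
F1BE = 15 × 16^3 + 1 × 16^2 + 11 × 16^1 + 14 × 16^0
= 15 × 4096 + 1 × 256 + 11 × 16 + 14 × 1
= 61440 + 256 + 176 + 14
= 61886



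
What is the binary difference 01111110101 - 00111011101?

Method 1 - Direct subtraction (column by column from the right: bit − bit − borrow-in; if negative, add 2 and borrow 1 from the next column):
borrow: 00000110000
        01111110101
-       00111011101
-------------------
        01000011000

Method 2 - Add two's complement:
Two's complement of 00111011101: invert → 11000100010, add 1 → 11000100011
  01111110101
+ 11000100011
-------------
 101000011000  (end carry out of the top bit = 1)
Discarding the end carry: 01000011000
Decimal check:
  01111110101 = 512 + 256 + 128 + 64 + 32 + 16 + 4 + 1 = 1013
  00111011101 = 256 + 128 + 64 + 16 + 8 + 4 + 1 = 477
  1013 - 477 = 536, and 01000011000 = 512 + 16 + 8 = 536 ✓



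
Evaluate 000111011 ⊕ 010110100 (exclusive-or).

XOR: 1 when bits differ
  000111011
^ 010110100
-----------
  010001111
Decimal: 59 ^ 180 = 143



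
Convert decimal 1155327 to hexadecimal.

Using repeated division by 16 (digits 10–15 are A–F):
1155327 ÷ 16 = 72207 remainder 15 (F)
72207 ÷ 16 = 4512 remainder 15 (F)
4512 ÷ 16 = 282 remainder 0
282 ÷ 16 = 17 remainder 10 (A)
17 ÷ 16 = 1 remainder 1
1 ÷ 16 = 0 remainder 1
Reading remainders bottom to top: 11A0FF



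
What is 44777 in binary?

Using repeated division by 2:
44777 ÷ 2 = 22388 remainder 1
22388 ÷ 2 = 11194 remainder 0
11194 ÷ 2 = 5597 remainder 0
5597 ÷ 2 = 2798 remainder 1
2798 ÷ 2 = 1399 remainder 0
1399 ÷ 2 = 699 remainder 1
699 ÷ 2 = 349 remainder 1
349 ÷ 2 = 174 remainder 1
174 ÷ 2 = 87 remainder 0
87 ÷ 2 = 43 remainder 1
43 ÷ 2 = 21 remainder 1
21 ÷ 2 = 10 remainder 1
10 ÷ 2 = 5 remainder 0
5 ÷ 2 = 2 remainder 1
2 ÷ 2 = 1 remainder 0
1 ÷ 2 = 0 remainder 1
Reading remainders bottom to top: 1010111011101001



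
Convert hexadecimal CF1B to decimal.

Expand by place value (powers of 16):
Digit values: C = 12, F = 15, B = 11
CF1B = 12 × 16^3 + 15 × 16^2 + 1 × 16^1 + 11 × 16^0
= 12 × 4096 + 15 × 256 + 1 × 16 + 11 × 1
= 49152 + 3840 + 16 + 11
= 53019



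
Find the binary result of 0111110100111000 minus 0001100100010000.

Method 1 - Direct subtraction (column by column from the right: bit − bit − borrow-in; if negative, add 2 and borrow 1 from the next column):
borrow: 0000000000000000
        0111110100111000
-       0001100100010000
------------------------
        0110010000101000

Method 2 - Add two's complement:
Two's complement of 0001100100010000: invert → 1110011011101111, add 1 → 1110011011110000
  0111110100111000
+ 1110011011110000
------------------
 10110010000101000  (end carry out of the top bit = 1)
Discarding the end carry: 0110010000101000
Decimal check:
  0111110100111000 = 16384 + 8192 + 4096 + 2048 + 1024 + 256 + 32 + 16 + 8 = 32056
  0001100100010000 = 4096 + 2048 + 256 + 16 = 6416
  32056 - 6416 = 25640, and 0110010000101000 = 16384 + 8192 + 1024 + 32 + 8 = 25640 ✓



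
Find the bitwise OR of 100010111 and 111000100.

OR: 1 when either bit is 1
  100010111
| 111000100
-----------
  111010111
Decimal: 279 | 452 = 471



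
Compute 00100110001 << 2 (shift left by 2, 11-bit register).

Original: 00100110001 (decimal 305)
Shift left by 2 positions
Append 2 zeros on the right
Result: 10011000100 (decimal 1220)
Equivalent: 305 << 2 = 305 × 2^2 = 1220



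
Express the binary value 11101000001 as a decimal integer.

Sum of powers of 2 for each 1-bit:
2^0 + 2^6 + 2^8 + 2^9 + 2^10
= 1 + 64 + 256 + 512 + 1024
= 1857



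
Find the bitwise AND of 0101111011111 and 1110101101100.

AND: 1 only when both bits are 1
  0101111011111
& 1110101101100
---------------
  0100101001100
Decimal: 3039 & 7532 = 2380



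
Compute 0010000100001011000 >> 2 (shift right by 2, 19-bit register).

Original: 0010000100001011000 (decimal 67672)
Shift right by 2 positions
Drop the 2 low bits; fill with zeros on the left
Result: 0000100001000010110 (decimal 16918)
Equivalent: 67672 >> 2 = 67672 ÷ 2^2 = 16918



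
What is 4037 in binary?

Using repeated division by 2:
4037 ÷ 2 = 2018 remainder 1
2018 ÷ 2 = 1009 remainder 0
1009 ÷ 2 = 504 remainder 1
504 ÷ 2 = 252 remainder 0
252 ÷ 2 = 126 remainder 0
126 ÷ 2 = 63 remainder 0
63 ÷ 2 = 31 remainder 1
31 ÷ 2 = 15 remainder 1
15 ÷ 2 = 7 remainder 1
7 ÷ 2 = 3 remainder 1
3 ÷ 2 = 1 remainder 1
1 ÷ 2 = 0 remainder 1
Reading remainders bottom to top: 111111000101



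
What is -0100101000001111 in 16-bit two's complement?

Original: 0100101000001111
Step 1 - Invert all bits: 1011010111110000
Step 2 - Add 1: 1011010111110001
Verification: 0100101000001111 + 1011010111110001 = 10000000000000000; discarding the end carry (carry out of the top bit) leaves the 16-bit value 0000000000000000, as required for x + (-x)



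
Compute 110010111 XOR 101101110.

XOR: 1 when bits differ
  110010111
^ 101101110
-----------
  011111001
Decimal: 407 ^ 366 = 249



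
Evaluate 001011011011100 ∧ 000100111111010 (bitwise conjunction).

AND: 1 only when both bits are 1
  001011011011100
& 000100111111010
-----------------
  000000011011000
Decimal: 5852 & 2554 = 216



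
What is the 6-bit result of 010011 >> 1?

Original: 010011 (decimal 19)
Shift right by 1 position
Drop the 1 low bit; fill with zero on the left
Result: 001001 (decimal 9)
Equivalent: 19 >> 1 = 19 ÷ 2^1 = 9



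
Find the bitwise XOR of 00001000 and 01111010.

XOR: 1 when bits differ
  00001000
^ 01111010
----------
  01110010
Decimal: 8 ^ 122 = 114



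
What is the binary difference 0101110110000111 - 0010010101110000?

Method 1 - Direct subtraction (column by column from the right: bit − bit − borrow-in; if negative, add 2 and borrow 1 from the next column):
borrow: 0100000011100000
        0101110110000111
-       0010010101110000
------------------------
        0011100000010111

Method 2 - Add two's complement:
Two's complement of 0010010101110000: invert → 1101101010001111, add 1 → 1101101010010000
  0101110110000111
+ 1101101010010000
------------------
 10011100000010111  (end carry out of the top bit = 1)
Discarding the end carry: 0011100000010111
Decimal check:
  0101110110000111 = 16384 + 4096 + 2048 + 1024 + 256 + 128 + 4 + 2 + 1 = 23943
  0010010101110000 = 8192 + 1024 + 256 + 64 + 32 + 16 = 9584
  23943 - 9584 = 14359, and 0011100000010111 = 8192 + 4096 + 2048 + 16 + 4 + 2 + 1 = 14359 ✓



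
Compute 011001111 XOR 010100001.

XOR: 1 when bits differ
  011001111
^ 010100001
-----------
  001101110
Decimal: 207 ^ 161 = 110



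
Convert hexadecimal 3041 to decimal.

Expand by place value (powers of 16):
3041 = 3 × 16^3 + 0 × 16^2 + 4 × 16^1 + 1 × 16^0
= 3 × 4096 + 0 × 256 + 4 × 16 + 1 × 1
= 12288 + 0 + 64 + 1
= 12353



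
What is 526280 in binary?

Using repeated division by 2:
526280 ÷ 2 = 263140 remainder 0
263140 ÷ 2 = 131570 remainder 0
131570 ÷ 2 = 65785 remainder 0
65785 ÷ 2 = 32892 remainder 1
32892 ÷ 2 = 16446 remainder 0
16446 ÷ 2 = 8223 remainder 0
8223 ÷ 2 = 4111 remainder 1
4111 ÷ 2 = 2055 remainder 1
2055 ÷ 2 = 1027 remainder 1
1027 ÷ 2 = 513 remainder 1
513 ÷ 2 = 256 remainder 1
256 ÷ 2 = 128 remainder 0
128 ÷ 2 = 64 remainder 0
64 ÷ 2 = 32 remainder 0
32 ÷ 2 = 16 remainder 0
16 ÷ 2 = 8 remainder 0
8 ÷ 2 = 4 remainder 0
4 ÷ 2 = 2 remainder 0
2 ÷ 2 = 1 remainder 0
1 ÷ 2 = 0 remainder 1
Reading remainders bottom to top: 10000000011111001000



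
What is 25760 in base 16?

Using repeated division by 16 (digits 10–15 are A–F):
25760 ÷ 16 = 1610 remainder 0
1610 ÷ 16 = 100 remainder 10 (A)
100 ÷ 16 = 6 remainder 4
6 ÷ 16 = 0 remainder 6
Reading remainders bottom to top: 64A0



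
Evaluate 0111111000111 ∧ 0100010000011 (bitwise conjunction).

AND: 1 only when both bits are 1
  0111111000111
& 0100010000011
---------------
  0100010000011
Decimal: 4039 & 2179 = 2179



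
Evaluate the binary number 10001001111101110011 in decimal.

Sum of powers of 2 for each 1-bit:
2^0 + 2^1 + 2^4 + 2^5 + 2^6 + 2^8 + 2^9 + 2^10 + 2^11 + 2^12 + 2^15 + 2^19
= 1 + 2 + 16 + 32 + 64 + 256 + 512 + 1024 + 2048 + 4096 + 32768 + 524288
= 565107



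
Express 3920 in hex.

Using repeated division by 16 (digits 10–15 are A–F):
3920 ÷ 16 = 245 remainder 0
245 ÷ 16 = 15 remainder 5
15 ÷ 16 = 0 remainder 15 (F)
Reading remainders bottom to top: F50



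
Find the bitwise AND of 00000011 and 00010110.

AND: 1 only when both bits are 1
  00000011
& 00010110
----------
  00000010
Decimal: 3 & 22 = 2



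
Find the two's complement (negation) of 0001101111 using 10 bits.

Original: 0001101111
Step 1 - Invert all bits: 1110010000
Step 2 - Add 1: 1110010001
Verification: 0001101111 + 1110010001 = 10000000000; discarding the end carry (carry out of the top bit) leaves the 10-bit value 0000000000, as required for x + (-x)



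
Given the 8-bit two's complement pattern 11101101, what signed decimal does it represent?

Binary: 11101101
Sign bit: 1 (negative)
Invert: 00010010
Add 1:  00010011
Magnitude: 00010011 = 16 + 2 + 1 = 19
Value: -19



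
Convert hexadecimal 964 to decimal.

Expand by place value (powers of 16):
964 = 9 × 16^2 + 6 × 16^1 + 4 × 16^0
= 9 × 256 + 6 × 16 + 4 × 1
= 2304 + 96 + 4
= 2404



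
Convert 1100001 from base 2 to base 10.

Sum of powers of 2 for each 1-bit:
2^0 + 2^5 + 2^6
= 1 + 32 + 64
= 97



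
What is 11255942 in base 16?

Using repeated division by 16 (digits 10–15 are A–F):
11255942 ÷ 16 = 703496 remainder 6
703496 ÷ 16 = 43968 remainder 8
43968 ÷ 16 = 2748 remainder 0
2748 ÷ 16 = 171 remainder 12 (C)
171 ÷ 16 = 10 remainder 11 (B)
10 ÷ 16 = 0 remainder 10 (A)
Reading remainders bottom to top: ABC086



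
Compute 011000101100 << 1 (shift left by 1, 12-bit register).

Original: 011000101100 (decimal 1580)
Shift left by 1 position
Append 1 zero on the right
Result: 110001011000 (decimal 3160)
Equivalent: 1580 << 1 = 1580 × 2^1 = 3160



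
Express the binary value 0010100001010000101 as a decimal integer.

Sum of powers of 2 for each 1-bit:
2^0 + 2^2 + 2^7 + 2^9 + 2^14 + 2^16
= 1 + 4 + 128 + 512 + 16384 + 65536
= 82565



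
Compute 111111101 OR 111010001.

OR: 1 when either bit is 1
  111111101
| 111010001
-----------
  111111101
Decimal: 509 | 465 = 509



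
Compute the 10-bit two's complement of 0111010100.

Original: 0111010100
Step 1 - Invert all bits: 1000101011
Step 2 - Add 1: 1000101100
Verification: 0111010100 + 1000101100 = 10000000000; discarding the end carry (carry out of the top bit) leaves the 10-bit value 0000000000, as required for x + (-x)



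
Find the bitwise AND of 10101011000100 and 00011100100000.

AND: 1 only when both bits are 1
  10101011000100
& 00011100100000
----------------
  00001000000000
Decimal: 10948 & 1824 = 512



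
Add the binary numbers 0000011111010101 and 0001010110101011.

Add column by column from the right: bit + bit + carry-in; write the sum mod 2, carry 1 when the sum is 2 or 3.
carry:  0000111111111110
        0000011111010101
+       0001010110101011
------------------------
       00001110110000000
(the carry out of the leftmost column, 0, becomes the leading bit)
Decimal check:
  0000011111010101 = 1024 + 512 + 256 + 128 + 64 + 16 + 4 + 1 = 2005
  0001010110101011 = 4096 + 1024 + 256 + 128 + 32 + 8 + 2 + 1 = 5547
  2005 + 5547 = 7552, and 00001110110000000 = 4096 + 2048 + 1024 + 256 + 128 = 7552 ✓



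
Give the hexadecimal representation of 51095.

Using repeated division by 16 (digits 10–15 are A–F):
51095 ÷ 16 = 3193 remainder 7
3193 ÷ 16 = 199 remainder 9
199 ÷ 16 = 12 remainder 7
12 ÷ 16 = 0 remainder 12 (C)
Reading remainders bottom to top: C797



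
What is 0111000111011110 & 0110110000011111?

AND: 1 only when both bits are 1
  0111000111011110
& 0110110000011111
------------------
  0110000000011110
Decimal: 29150 & 27679 = 24606



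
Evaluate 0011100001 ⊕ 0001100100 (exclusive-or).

XOR: 1 when bits differ
  0011100001
^ 0001100100
------------
  0010000101
Decimal: 225 ^ 100 = 133



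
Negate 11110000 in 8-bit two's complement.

Original (sign bit 1, negative): 11110000
Step 1 - Invert all bits: 00001111
Step 2 - Add 1: 00010000
Verification: 11110000 + 00010000 = 100000000; discarding the end carry (carry out of the top bit) leaves the 8-bit value 00000000, as required for x + (-x)



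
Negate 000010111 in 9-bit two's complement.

Original: 000010111
Step 1 - Invert all bits: 111101000
Step 2 - Add 1: 111101001
Verification: 000010111 + 111101001 = 1000000000; discarding the end carry (carry out of the top bit) leaves the 9-bit value 000000000, as required for x + (-x)



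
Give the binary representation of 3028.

Using repeated division by 2:
3028 ÷ 2 = 1514 remainder 0
1514 ÷ 2 = 757 remainder 0
757 ÷ 2 = 378 remainder 1
378 ÷ 2 = 189 remainder 0
189 ÷ 2 = 94 remainder 1
94 ÷ 2 = 47 remainder 0
47 ÷ 2 = 23 remainder 1
23 ÷ 2 = 11 remainder 1
11 ÷ 2 = 5 remainder 1
5 ÷ 2 = 2 remainder 1
2 ÷ 2 = 1 remainder 0
1 ÷ 2 = 0 remainder 1
Reading remainders bottom to top: 101111010100



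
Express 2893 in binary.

Using repeated division by 2:
2893 ÷ 2 = 1446 remainder 1
1446 ÷ 2 = 723 remainder 0
723 ÷ 2 = 361 remainder 1
361 ÷ 2 = 180 remainder 1
180 ÷ 2 = 90 remainder 0
90 ÷ 2 = 45 remainder 0
45 ÷ 2 = 22 remainder 1
22 ÷ 2 = 11 remainder 0
11 ÷ 2 = 5 remainder 1
5 ÷ 2 = 2 remainder 1
2 ÷ 2 = 1 remainder 0
1 ÷ 2 = 0 remainder 1
Reading remainders bottom to top: 101101001101



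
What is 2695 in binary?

Using repeated division by 2:
2695 ÷ 2 = 1347 remainder 1
1347 ÷ 2 = 673 remainder 1
673 ÷ 2 = 336 remainder 1
336 ÷ 2 = 168 remainder 0
168 ÷ 2 = 84 remainder 0
84 ÷ 2 = 42 remainder 0
42 ÷ 2 = 21 remainder 0
21 ÷ 2 = 10 remainder 1
10 ÷ 2 = 5 remainder 0
5 ÷ 2 = 2 remainder 1
2 ÷ 2 = 1 remainder 0
1 ÷ 2 = 0 remainder 1
Reading remainders bottom to top: 101010000111



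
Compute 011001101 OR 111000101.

OR: 1 when either bit is 1
  011001101
| 111000101
-----------
  111001101
Decimal: 205 | 453 = 461



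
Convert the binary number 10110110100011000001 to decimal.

Sum of powers of 2 for each 1-bit:
2^0 + 2^6 + 2^7 + 2^11 + 2^13 + 2^14 + 2^16 + 2^17 + 2^19
= 1 + 64 + 128 + 2048 + 8192 + 16384 + 65536 + 131072 + 524288
= 747713



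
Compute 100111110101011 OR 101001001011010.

OR: 1 when either bit is 1
  100111110101011
| 101001001011010
-----------------
  101111111111011
Decimal: 20395 | 21082 = 24571



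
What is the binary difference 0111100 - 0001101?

Method 1 - Direct subtraction (column by column from the right: bit − bit − borrow-in; if negative, add 2 and borrow 1 from the next column):
borrow: 0011110
        0111100
-       0001101
---------------
        0101111

Method 2 - Add two's complement:
Two's complement of 0001101: invert → 1110010, add 1 → 1110011
  0111100
+ 1110011
---------
 10101111  (end carry out of the top bit = 1)
Discarding the end carry: 0101111
Decimal check:
  0111100 = 32 + 16 + 8 + 4 = 60
  0001101 = 8 + 4 + 1 = 13
  60 - 13 = 47, and 0101111 = 32 + 8 + 4 + 2 + 1 = 47 ✓



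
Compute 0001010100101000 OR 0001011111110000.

OR: 1 when either bit is 1
  0001010100101000
| 0001011111110000
------------------
  0001011111111000
Decimal: 5416 | 6128 = 6136



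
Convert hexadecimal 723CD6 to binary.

Convert each hex digit to 4 bits:
  7 = 0111
  2 = 0010
  3 = 0011
  C = 1100
  D = 1101
  6 = 0110
Concatenate: 011100100011110011010110



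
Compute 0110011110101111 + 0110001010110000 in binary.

Add column by column from the right: bit + bit + carry-in; write the sum mod 2, carry 1 when the sum is 2 or 3.
carry:  1100111101000000
        0110011110101111
+       0110001010110000
------------------------
       01100101001011111
(the carry out of the leftmost column, 0, becomes the leading bit)
Decimal check:
  0110011110101111 = 16384 + 8192 + 1024 + 512 + 256 + 128 + 32 + 8 + 4 + 2 + 1 = 26543
  0110001010110000 = 16384 + 8192 + 512 + 128 + 32 + 16 = 25264
  26543 + 25264 = 51807, and 01100101001011111 = 32768 + 16384 + 2048 + 512 + 64 + 16 + 8 + 4 + 2 + 1 = 51807 ✓



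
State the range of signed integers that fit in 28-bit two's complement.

For 28-bit two's complement:
Minimum: -2^27 = -134217728
Maximum: 2^27 - 1 = 134217727



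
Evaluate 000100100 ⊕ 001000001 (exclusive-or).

XOR: 1 when bits differ
  000100100
^ 001000001
-----------
  001100101
Decimal: 36 ^ 65 = 101



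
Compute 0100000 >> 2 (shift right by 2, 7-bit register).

Original: 0100000 (decimal 32)
Shift right by 2 positions
Drop the 2 low bits; fill with zeros on the left
Result: 0001000 (decimal 8)
Equivalent: 32 >> 2 = 32 ÷ 2^2 = 8



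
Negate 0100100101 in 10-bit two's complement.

Original: 0100100101
Step 1 - Invert all bits: 1011011010
Step 2 - Add 1: 1011011011
Verification: 0100100101 + 1011011011 = 10000000000; discarding the end carry (carry out of the top bit) leaves the 10-bit value 0000000000, as required for x + (-x)



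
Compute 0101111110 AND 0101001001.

AND: 1 only when both bits are 1
  0101111110
& 0101001001
------------
  0101001000
Decimal: 382 & 329 = 328



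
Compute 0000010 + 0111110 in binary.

Add column by column from the right: bit + bit + carry-in; write the sum mod 2, carry 1 when the sum is 2 or 3.
carry:  1111100
        0000010
+       0111110
---------------
       01000000
(the carry out of the leftmost column, 0, becomes the leading bit)
Decimal check:
  0000010 = 2
  0111110 = 32 + 16 + 8 + 4 + 2 = 62
  2 + 62 = 64, and 01000000 = 64 ✓



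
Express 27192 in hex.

Using repeated division by 16 (digits 10–15 are A–F):
27192 ÷ 16 = 1699 remainder 8
1699 ÷ 16 = 106 remainder 3
106 ÷ 16 = 6 remainder 10 (A)
6 ÷ 16 = 0 remainder 6
Reading remainders bottom to top: 6A38



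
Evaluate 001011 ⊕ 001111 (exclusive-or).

XOR: 1 when bits differ
  001011
^ 001111
--------
  000100
Decimal: 11 ^ 15 = 4



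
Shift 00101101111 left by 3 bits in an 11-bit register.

Original: 00101101111 (decimal 367)
Shift left by 3 positions
Append 3 zeros on the right and drop the 3 high bits that overflow the 11-bit width
Result: 01101111000 (decimal 888)
Equivalent: 367 << 3 = 367 × 2^3 = 2936, truncated to 11 bits = 888



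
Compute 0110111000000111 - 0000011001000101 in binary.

Method 1 - Direct subtraction (column by column from the right: bit − bit − borrow-in; if negative, add 2 and borrow 1 from the next column):
borrow: 0000111110000000
        0110111000000111
-       0000011001000101
------------------------
        0110011111000010

Method 2 - Add two's complement:
Two's complement of 0000011001000101: invert → 1111100110111010, add 1 → 1111100110111011
  0110111000000111
+ 1111100110111011
------------------
 10110011111000010  (end carry out of the top bit = 1)
Discarding the end carry: 0110011111000010
Decimal check:
  0110111000000111 = 16384 + 8192 + 2048 + 1024 + 512 + 4 + 2 + 1 = 28167
  0000011001000101 = 1024 + 512 + 64 + 4 + 1 = 1605
  28167 - 1605 = 26562, and 0110011111000010 = 16384 + 8192 + 1024 + 512 + 256 + 128 + 64 + 2 = 26562 ✓



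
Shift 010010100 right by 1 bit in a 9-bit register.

Original: 010010100 (decimal 148)
Shift right by 1 position
Drop the 1 low bit; fill with zero on the left
Result: 001001010 (decimal 74)
Equivalent: 148 >> 1 = 148 ÷ 2^1 = 74



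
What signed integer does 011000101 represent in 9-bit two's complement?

Binary: 011000101
Sign bit: 0 (non-negative)
Read directly as an unsigned value:
011000101 = 128 + 64 + 4 + 1 = 197
Value: 197



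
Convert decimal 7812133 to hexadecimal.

Using repeated division by 16 (digits 10–15 are A–F):
7812133 ÷ 16 = 488258 remainder 5
488258 ÷ 16 = 30516 remainder 2
30516 ÷ 16 = 1907 remainder 4
1907 ÷ 16 = 119 remainder 3
119 ÷ 16 = 7 remainder 7
7 ÷ 16 = 0 remainder 7
Reading remainders bottom to top: 773425



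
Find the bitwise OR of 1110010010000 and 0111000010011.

OR: 1 when either bit is 1
  1110010010000
| 0111000010011
---------------
  1111010010011
Decimal: 7312 | 3603 = 7827



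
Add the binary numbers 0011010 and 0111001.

Add column by column from the right: bit + bit + carry-in; write the sum mod 2, carry 1 when the sum is 2 or 3.
carry:  1110000
        0011010
+       0111001
---------------
       01010011
(the carry out of the leftmost column, 0, becomes the leading bit)
Decimal check:
  0011010 = 16 + 8 + 2 = 26
  0111001 = 32 + 16 + 8 + 1 = 57
  26 + 57 = 83, and 01010011 = 64 + 16 + 2 + 1 = 83 ✓



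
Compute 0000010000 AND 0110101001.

AND: 1 only when both bits are 1
  0000010000
& 0110101001
------------
  0000000000
Decimal: 16 & 425 = 0



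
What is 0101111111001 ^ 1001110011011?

XOR: 1 when bits differ
  0101111111001
^ 1001110011011
---------------
  1100001100010
Decimal: 3065 ^ 5019 = 6242



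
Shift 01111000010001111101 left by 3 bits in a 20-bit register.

Original: 01111000010001111101 (decimal 492669)
Shift left by 3 positions
Append 3 zeros on the right and drop the 3 high bits that overflow the 20-bit width
Result: 11000010001111101000 (decimal 795624)
Equivalent: 492669 << 3 = 492669 × 2^3 = 3941352, truncated to 20 bits = 795624



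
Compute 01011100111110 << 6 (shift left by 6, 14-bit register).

Original: 01011100111110 (decimal 5950)
Shift left by 6 positions
Append 6 zeros on the right and drop the 6 high bits that overflow the 14-bit width
Result: 00111110000000 (decimal 3968)
Equivalent: 5950 << 6 = 5950 × 2^6 = 380800, truncated to 14 bits = 3968



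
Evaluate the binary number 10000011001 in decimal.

Sum of powers of 2 for each 1-bit:
2^0 + 2^3 + 2^4 + 2^10
= 1 + 8 + 16 + 1024
= 1049



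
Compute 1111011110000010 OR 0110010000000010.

OR: 1 when either bit is 1
  1111011110000010
| 0110010000000010
------------------
  1111011110000010
Decimal: 63362 | 25602 = 63362



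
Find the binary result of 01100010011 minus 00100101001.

Method 1 - Direct subtraction (column by column from the right: bit − bit − borrow-in; if negative, add 2 and borrow 1 from the next column):
borrow: 01111010000
        01100010011
-       00100101001
-------------------
        00111101010

Method 2 - Add two's complement:
Two's complement of 00100101001: invert → 11011010110, add 1 → 11011010111
  01100010011
+ 11011010111
-------------
 100111101010  (end carry out of the top bit = 1)
Discarding the end carry: 00111101010
Decimal check:
  01100010011 = 512 + 256 + 16 + 2 + 1 = 787
  00100101001 = 256 + 32 + 8 + 1 = 297
  787 - 297 = 490, and 00111101010 = 256 + 128 + 64 + 32 + 8 + 2 = 490 ✓



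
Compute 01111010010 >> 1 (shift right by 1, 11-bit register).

Original: 01111010010 (decimal 978)
Shift right by 1 position
Drop the 1 low bit; fill with zero on the left
Result: 00111101001 (decimal 489)
Equivalent: 978 >> 1 = 978 ÷ 2^1 = 489



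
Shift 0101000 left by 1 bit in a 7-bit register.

Original: 0101000 (decimal 40)
Shift left by 1 position
Append 1 zero on the right
Result: 1010000 (decimal 80)
Equivalent: 40 << 1 = 40 × 2^1 = 80



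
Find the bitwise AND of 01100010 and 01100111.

AND: 1 only when both bits are 1
  01100010
& 01100111
----------
  01100010
Decimal: 98 & 103 = 98



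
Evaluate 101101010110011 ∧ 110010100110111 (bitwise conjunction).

AND: 1 only when both bits are 1
  101101010110011
& 110010100110111
-----------------
  100000000110011
Decimal: 23219 & 25911 = 16435



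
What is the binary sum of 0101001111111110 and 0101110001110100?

Add column by column from the right: bit + bit + carry-in; write the sum mod 2, carry 1 when the sum is 2 or 3.
carry:  1011111111111000
        0101001111111110
+       0101110001110100
------------------------
       01011000001110010
(the carry out of the leftmost column, 0, becomes the leading bit)
Decimal check:
  0101001111111110 = 16384 + 4096 + 512 + 256 + 128 + 64 + 32 + 16 + 8 + 4 + 2 = 21502
  0101110001110100 = 16384 + 4096 + 2048 + 1024 + 64 + 32 + 16 + 4 = 23668
  21502 + 23668 = 45170, and 01011000001110010 = 32768 + 8192 + 4096 + 64 + 32 + 16 + 2 = 45170 ✓



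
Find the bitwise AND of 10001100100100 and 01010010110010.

AND: 1 only when both bits are 1
  10001100100100
& 01010010110010
----------------
  00000000100000
Decimal: 8996 & 5298 = 32



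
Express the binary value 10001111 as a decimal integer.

Sum of powers of 2 for each 1-bit:
2^0 + 2^1 + 2^2 + 2^3 + 2^7
= 1 + 2 + 4 + 8 + 128
= 143



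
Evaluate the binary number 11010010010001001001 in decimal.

Sum of powers of 2 for each 1-bit:
2^0 + 2^3 + 2^6 + 2^10 + 2^13 + 2^16 + 2^18 + 2^19
= 1 + 8 + 64 + 1024 + 8192 + 65536 + 262144 + 524288
= 861257



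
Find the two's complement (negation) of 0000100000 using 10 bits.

Original: 0000100000
Step 1 - Invert all bits: 1111011111
Step 2 - Add 1: 1111100000
Verification: 0000100000 + 1111100000 = 10000000000; discarding the end carry (carry out of the top bit) leaves the 10-bit value 0000000000, as required for x + (-x)



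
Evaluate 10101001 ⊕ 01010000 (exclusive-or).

XOR: 1 when bits differ
  10101001
^ 01010000
----------
  11111001
Decimal: 169 ^ 80 = 249



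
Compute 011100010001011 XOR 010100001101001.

XOR: 1 when bits differ
  011100010001011
^ 010100001101001
-----------------
  001000011100010
Decimal: 14475 ^ 10345 = 4322



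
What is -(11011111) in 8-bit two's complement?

Original (sign bit 1, negative): 11011111
Step 1 - Invert all bits: 00100000
Step 2 - Add 1: 00100001
Verification: 11011111 + 00100001 = 100000000; discarding the end carry (carry out of the top bit) leaves the 8-bit value 00000000, as required for x + (-x)



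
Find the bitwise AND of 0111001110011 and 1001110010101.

AND: 1 only when both bits are 1
  0111001110011
& 1001110010101
---------------
  0001000010001
Decimal: 3699 & 5013 = 529



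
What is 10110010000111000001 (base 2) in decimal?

Sum of powers of 2 for each 1-bit:
2^0 + 2^6 + 2^7 + 2^8 + 2^13 + 2^16 + 2^17 + 2^19
= 1 + 64 + 128 + 256 + 8192 + 65536 + 131072 + 524288
= 729537



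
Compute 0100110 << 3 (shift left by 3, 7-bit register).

Original: 0100110 (decimal 38)
Shift left by 3 positions
Append 3 zeros on the right and drop the 3 high bits that overflow the 7-bit width
Result: 0110000 (decimal 48)
Equivalent: 38 << 3 = 38 × 2^3 = 304, truncated to 7 bits = 48



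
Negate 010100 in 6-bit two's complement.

Original: 010100
Step 1 - Invert all bits: 101011
Step 2 - Add 1: 101100
Verification: 010100 + 101100 = 1000000; discarding the end carry (carry out of the top bit) leaves the 6-bit value 000000, as required for x + (-x)



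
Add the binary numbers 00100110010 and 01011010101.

Add column by column from the right: bit + bit + carry-in; write the sum mod 2, carry 1 when the sum is 2 or 3.
carry:  11111100000
        00100110010
+       01011010101
-------------------
       010000000111
(the carry out of the leftmost column, 0, becomes the leading bit)
Decimal check:
  00100110010 = 256 + 32 + 16 + 2 = 306
  01011010101 = 512 + 128 + 64 + 16 + 4 + 1 = 725
  306 + 725 = 1031, and 010000000111 = 1024 + 4 + 2 + 1 = 1031 ✓



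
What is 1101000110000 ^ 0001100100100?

XOR: 1 when bits differ
  1101000110000
^ 0001100100100
---------------
  1100100010100
Decimal: 6704 ^ 804 = 6420



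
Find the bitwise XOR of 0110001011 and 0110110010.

XOR: 1 when bits differ
  0110001011
^ 0110110010
------------
  0000111001
Decimal: 395 ^ 434 = 57



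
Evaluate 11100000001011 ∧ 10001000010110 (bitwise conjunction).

AND: 1 only when both bits are 1
  11100000001011
& 10001000010110
----------------
  10000000000010
Decimal: 14347 & 8726 = 8194



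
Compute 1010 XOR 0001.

XOR: 1 when bits differ
  1010
^ 0001
------
  1011
Decimal: 10 ^ 1 = 11



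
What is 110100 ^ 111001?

XOR: 1 when bits differ
  110100
^ 111001
--------
  001101
Decimal: 52 ^ 57 = 13



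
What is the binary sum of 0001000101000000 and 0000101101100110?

Add column by column from the right: bit + bit + carry-in; write the sum mod 2, carry 1 when the sum is 2 or 3.
carry:  0000011010000000
        0001000101000000
+       0000101101100110
------------------------
       00001110010100110
(the carry out of the leftmost column, 0, becomes the leading bit)
Decimal check:
  0001000101000000 = 4096 + 256 + 64 = 4416
  0000101101100110 = 2048 + 512 + 256 + 64 + 32 + 4 + 2 = 2918
  4416 + 2918 = 7334, and 00001110010100110 = 4096 + 2048 + 1024 + 128 + 32 + 4 + 2 = 7334 ✓



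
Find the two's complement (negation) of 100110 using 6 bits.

Original (sign bit 1, negative): 100110
Step 1 - Invert all bits: 011001
Step 2 - Add 1: 011010
Verification: 100110 + 011010 = 1000000; discarding the end carry (carry out of the top bit) leaves the 6-bit value 000000, as required for x + (-x)



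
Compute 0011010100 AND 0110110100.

AND: 1 only when both bits are 1
  0011010100
& 0110110100
------------
  0010010100
Decimal: 212 & 436 = 148



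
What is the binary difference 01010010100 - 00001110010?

Method 1 - Direct subtraction (column by column from the right: bit − bit − borrow-in; if negative, add 2 and borrow 1 from the next column):
borrow: 00011000100
        01010010100
-       00001110010
-------------------
        01000100010

Method 2 - Add two's complement:
Two's complement of 00001110010: invert → 11110001101, add 1 → 11110001110
  01010010100
+ 11110001110
-------------
 101000100010  (end carry out of the top bit = 1)
Discarding the end carry: 01000100010
Decimal check:
  01010010100 = 512 + 128 + 16 + 4 = 660
  00001110010 = 64 + 32 + 16 + 2 = 114
  660 - 114 = 546, and 01000100010 = 512 + 32 + 2 = 546 ✓



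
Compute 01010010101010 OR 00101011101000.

OR: 1 when either bit is 1
  01010010101010
| 00101011101000
----------------
  01111011101010
Decimal: 5290 | 2792 = 7914



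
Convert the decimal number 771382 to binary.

Using repeated division by 2:
771382 ÷ 2 = 385691 remainder 0
385691 ÷ 2 = 192845 remainder 1
192845 ÷ 2 = 96422 remainder 1
96422 ÷ 2 = 48211 remainder 0
48211 ÷ 2 = 24105 remainder 1
24105 ÷ 2 = 12052 remainder 1
12052 ÷ 2 = 6026 remainder 0
6026 ÷ 2 = 3013 remainder 0
3013 ÷ 2 = 1506 remainder 1
1506 ÷ 2 = 753 remainder 0
753 ÷ 2 = 376 remainder 1
376 ÷ 2 = 188 remainder 0
188 ÷ 2 = 94 remainder 0
94 ÷ 2 = 47 remainder 0
47 ÷ 2 = 23 remainder 1
23 ÷ 2 = 11 remainder 1
11 ÷ 2 = 5 remainder 1
5 ÷ 2 = 2 remainder 1
2 ÷ 2 = 1 remainder 0
1 ÷ 2 = 0 remainder 1
Reading remainders bottom to top: 10111100010100110110



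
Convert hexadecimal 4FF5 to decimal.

Expand by place value (powers of 16):
Digit values: F = 15
4FF5 = 4 × 16^3 + 15 × 16^2 + 15 × 16^1 + 5 × 16^0
= 4 × 4096 + 15 × 256 + 15 × 16 + 5 × 1
= 16384 + 3840 + 240 + 5
= 20469



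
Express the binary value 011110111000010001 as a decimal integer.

Sum of powers of 2 for each 1-bit:
2^0 + 2^4 + 2^9 + 2^10 + 2^11 + 2^13 + 2^14 + 2^15 + 2^16
= 1 + 16 + 512 + 1024 + 2048 + 8192 + 16384 + 32768 + 65536
= 126481



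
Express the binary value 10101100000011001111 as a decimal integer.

Sum of powers of 2 for each 1-bit:
2^0 + 2^1 + 2^2 + 2^3 + 2^6 + 2^7 + 2^14 + 2^15 + 2^17 + 2^19
= 1 + 2 + 4 + 8 + 64 + 128 + 16384 + 32768 + 131072 + 524288
= 704719



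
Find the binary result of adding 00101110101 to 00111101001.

Add column by column from the right: bit + bit + carry-in; write the sum mod 2, carry 1 when the sum is 2 or 3.
carry:  01111000010
        00101110101
+       00111101001
-------------------
       001101011110
(the carry out of the leftmost column, 0, becomes the leading bit)
Decimal check:
  00101110101 = 256 + 64 + 32 + 16 + 4 + 1 = 373
  00111101001 = 256 + 128 + 64 + 32 + 8 + 1 = 489
  373 + 489 = 862, and 001101011110 = 512 + 256 + 64 + 16 + 8 + 4 + 2 = 862 ✓



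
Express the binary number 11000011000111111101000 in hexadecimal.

Group into 4-bit nibbles from right:
  0110 = 6
  0001 = 1
  1000 = 8
  1111 = F
  1110 = E
  1000 = 8
Result: 618FE8



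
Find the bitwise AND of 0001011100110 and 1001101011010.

AND: 1 only when both bits are 1
  0001011100110
& 1001101011010
---------------
  0001001000010
Decimal: 742 & 4954 = 578



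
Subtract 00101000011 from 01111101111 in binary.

Method 1 - Direct subtraction (column by column from the right: bit − bit − borrow-in; if negative, add 2 and borrow 1 from the next column):
borrow: 00000000000
        01111101111
-       00101000011
-------------------
        01010101100

Method 2 - Add two's complement:
Two's complement of 00101000011: invert → 11010111100, add 1 → 11010111101
  01111101111
+ 11010111101
-------------
 101010101100  (end carry out of the top bit = 1)
Discarding the end carry: 01010101100
Decimal check:
  01111101111 = 512 + 256 + 128 + 64 + 32 + 8 + 4 + 2 + 1 = 1007
  00101000011 = 256 + 64 + 2 + 1 = 323
  1007 - 323 = 684, and 01010101100 = 512 + 128 + 32 + 8 + 4 = 684 ✓

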